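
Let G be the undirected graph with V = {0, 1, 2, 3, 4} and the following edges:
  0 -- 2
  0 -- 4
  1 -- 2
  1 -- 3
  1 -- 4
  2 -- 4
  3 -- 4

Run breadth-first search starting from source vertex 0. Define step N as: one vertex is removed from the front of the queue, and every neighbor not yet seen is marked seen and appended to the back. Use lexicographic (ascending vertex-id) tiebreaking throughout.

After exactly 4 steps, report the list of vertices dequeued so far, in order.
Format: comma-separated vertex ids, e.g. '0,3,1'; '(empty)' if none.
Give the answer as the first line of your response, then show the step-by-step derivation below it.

0,2,4,1

step 1: dequeue 0; queue=[2,4]; order=0
step 2: dequeue 2; queue=[4,1]; order=0,2
step 3: dequeue 4; queue=[1,3]; order=0,2,4
step 4: dequeue 1; queue=[3]; order=0,2,4,1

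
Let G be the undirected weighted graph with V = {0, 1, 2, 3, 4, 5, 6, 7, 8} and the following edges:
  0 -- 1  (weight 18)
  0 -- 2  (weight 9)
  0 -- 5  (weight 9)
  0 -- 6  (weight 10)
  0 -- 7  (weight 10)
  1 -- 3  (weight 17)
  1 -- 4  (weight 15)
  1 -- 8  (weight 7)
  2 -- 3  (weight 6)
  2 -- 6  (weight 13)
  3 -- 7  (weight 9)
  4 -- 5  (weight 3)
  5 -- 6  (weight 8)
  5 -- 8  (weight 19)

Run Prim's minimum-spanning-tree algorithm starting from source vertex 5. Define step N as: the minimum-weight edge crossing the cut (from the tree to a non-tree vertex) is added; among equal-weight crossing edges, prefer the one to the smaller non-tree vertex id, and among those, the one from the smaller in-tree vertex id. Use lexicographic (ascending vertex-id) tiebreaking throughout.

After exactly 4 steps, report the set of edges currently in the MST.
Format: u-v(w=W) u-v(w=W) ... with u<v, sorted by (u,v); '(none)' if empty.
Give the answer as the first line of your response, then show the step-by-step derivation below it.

0-2(w=9) 0-5(w=9) 4-5(w=3) 5-6(w=8)

step 1: add edge 4-5 (w=3); MST = {4-5(w=3)}
step 2: add edge 5-6 (w=8); MST = {4-5(w=3) 5-6(w=8)}
step 3: add edge 0-5 (w=9); MST = {0-5(w=9) 4-5(w=3) 5-6(w=8)}
step 4: add edge 0-2 (w=9); MST = {0-2(w=9) 0-5(w=9) 4-5(w=3) 5-6(w=8)}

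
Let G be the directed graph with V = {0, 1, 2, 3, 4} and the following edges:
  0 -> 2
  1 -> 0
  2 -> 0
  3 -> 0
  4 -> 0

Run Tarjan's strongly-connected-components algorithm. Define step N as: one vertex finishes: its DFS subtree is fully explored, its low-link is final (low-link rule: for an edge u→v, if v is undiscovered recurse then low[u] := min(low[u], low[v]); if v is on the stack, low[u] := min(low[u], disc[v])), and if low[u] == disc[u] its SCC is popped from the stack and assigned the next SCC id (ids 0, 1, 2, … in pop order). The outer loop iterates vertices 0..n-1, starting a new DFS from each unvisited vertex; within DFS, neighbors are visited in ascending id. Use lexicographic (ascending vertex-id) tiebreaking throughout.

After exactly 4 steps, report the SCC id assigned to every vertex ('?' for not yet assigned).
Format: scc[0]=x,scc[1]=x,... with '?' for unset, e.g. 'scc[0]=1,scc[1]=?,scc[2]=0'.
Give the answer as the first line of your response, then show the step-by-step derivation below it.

scc[0]=0,scc[1]=1,scc[2]=0,scc[3]=2,scc[4]=?

step 1: low=(low[0]=0,low[1]=?,low[2]=0,low[3]=?,low[4]=?); scc=(scc[0]=?,scc[1]=?,scc[2]=?,scc[3]=?,scc[4]=?)
step 2: low=(low[0]=0,low[1]=?,low[2]=0,low[3]=?,low[4]=?); scc=(scc[0]=0,scc[1]=?,scc[2]=0,scc[3]=?,scc[4]=?)
step 3: low=(low[0]=0,low[1]=2,low[2]=0,low[3]=?,low[4]=?); scc=(scc[0]=0,scc[1]=1,scc[2]=0,scc[3]=?,scc[4]=?)
step 4: low=(low[0]=0,low[1]=2,low[2]=0,low[3]=3,low[4]=?); scc=(scc[0]=0,scc[1]=1,scc[2]=0,scc[3]=2,scc[4]=?)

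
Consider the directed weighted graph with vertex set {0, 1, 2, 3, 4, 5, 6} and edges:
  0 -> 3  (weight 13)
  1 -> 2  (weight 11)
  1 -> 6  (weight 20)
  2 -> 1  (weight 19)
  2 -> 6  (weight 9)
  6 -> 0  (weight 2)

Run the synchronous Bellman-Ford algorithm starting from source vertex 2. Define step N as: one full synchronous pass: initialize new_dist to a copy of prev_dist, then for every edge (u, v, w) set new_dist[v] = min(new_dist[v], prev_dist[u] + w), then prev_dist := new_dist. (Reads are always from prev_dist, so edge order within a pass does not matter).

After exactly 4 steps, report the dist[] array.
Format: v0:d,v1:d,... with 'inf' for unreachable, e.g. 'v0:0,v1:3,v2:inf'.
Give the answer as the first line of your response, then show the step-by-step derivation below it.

v0:11,v1:19,v2:0,v3:24,v4:inf,v5:inf,v6:9

step 1: dist = v0:inf,v1:19,v2:0,v3:inf,v4:inf,v5:inf,v6:9
step 2: dist = v0:11,v1:19,v2:0,v3:inf,v4:inf,v5:inf,v6:9
step 3: dist = v0:11,v1:19,v2:0,v3:24,v4:inf,v5:inf,v6:9
step 4: dist = v0:11,v1:19,v2:0,v3:24,v4:inf,v5:inf,v6:9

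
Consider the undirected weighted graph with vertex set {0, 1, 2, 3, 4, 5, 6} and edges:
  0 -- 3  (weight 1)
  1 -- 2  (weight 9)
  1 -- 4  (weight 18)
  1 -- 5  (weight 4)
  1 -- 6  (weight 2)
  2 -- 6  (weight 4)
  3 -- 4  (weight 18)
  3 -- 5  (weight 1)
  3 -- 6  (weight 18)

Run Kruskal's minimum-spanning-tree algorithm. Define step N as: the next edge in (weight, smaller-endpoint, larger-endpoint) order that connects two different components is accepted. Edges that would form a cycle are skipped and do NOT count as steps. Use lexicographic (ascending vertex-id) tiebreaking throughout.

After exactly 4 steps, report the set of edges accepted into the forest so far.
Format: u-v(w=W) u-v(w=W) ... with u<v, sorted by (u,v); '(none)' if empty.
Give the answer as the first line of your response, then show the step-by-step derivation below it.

0-3(w=1) 1-5(w=4) 1-6(w=2) 3-5(w=1)

step 1: add edge 0-3 (w=1); MST = {0-3(w=1)}
step 2: add edge 3-5 (w=1); MST = {0-3(w=1) 3-5(w=1)}
step 3: add edge 1-6 (w=2); MST = {0-3(w=1) 1-6(w=2) 3-5(w=1)}
step 4: add edge 1-5 (w=4); MST = {0-3(w=1) 1-5(w=4) 1-6(w=2) 3-5(w=1)}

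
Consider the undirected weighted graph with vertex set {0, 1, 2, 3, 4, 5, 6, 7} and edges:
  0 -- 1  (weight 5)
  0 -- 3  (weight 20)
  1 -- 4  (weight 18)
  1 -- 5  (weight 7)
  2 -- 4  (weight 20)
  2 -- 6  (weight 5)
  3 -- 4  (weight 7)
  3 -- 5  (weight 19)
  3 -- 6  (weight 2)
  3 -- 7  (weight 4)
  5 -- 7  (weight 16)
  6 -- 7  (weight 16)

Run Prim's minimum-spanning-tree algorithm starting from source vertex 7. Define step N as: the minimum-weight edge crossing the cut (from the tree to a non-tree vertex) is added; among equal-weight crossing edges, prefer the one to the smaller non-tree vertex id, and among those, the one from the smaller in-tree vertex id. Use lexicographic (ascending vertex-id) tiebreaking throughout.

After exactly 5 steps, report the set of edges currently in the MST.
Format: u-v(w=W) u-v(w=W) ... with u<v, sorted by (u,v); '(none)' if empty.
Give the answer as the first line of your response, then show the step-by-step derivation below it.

2-6(w=5) 3-4(w=7) 3-6(w=2) 3-7(w=4) 5-7(w=16)

step 1: add edge 3-7 (w=4); MST = {3-7(w=4)}
step 2: add edge 3-6 (w=2); MST = {3-6(w=2) 3-7(w=4)}
step 3: add edge 2-6 (w=5); MST = {2-6(w=5) 3-6(w=2) 3-7(w=4)}
step 4: add edge 3-4 (w=7); MST = {2-6(w=5) 3-4(w=7) 3-6(w=2) 3-7(w=4)}
step 5: add edge 5-7 (w=16); MST = {2-6(w=5) 3-4(w=7) 3-6(w=2) 3-7(w=4) 5-7(w=16)}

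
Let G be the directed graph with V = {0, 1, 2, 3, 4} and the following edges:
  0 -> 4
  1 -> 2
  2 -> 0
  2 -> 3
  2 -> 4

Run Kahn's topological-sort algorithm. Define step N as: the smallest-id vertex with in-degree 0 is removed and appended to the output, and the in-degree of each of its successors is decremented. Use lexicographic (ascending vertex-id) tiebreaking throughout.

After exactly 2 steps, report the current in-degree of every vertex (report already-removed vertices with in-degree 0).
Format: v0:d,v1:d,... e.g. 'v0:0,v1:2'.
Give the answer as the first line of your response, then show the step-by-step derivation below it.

v0:0,v1:0,v2:0,v3:0,v4:1

step 1: output 1; order=[1]; indeg=(1,0,0,1,2)
step 2: output 2; order=[1,2]; indeg=(0,0,0,0,1)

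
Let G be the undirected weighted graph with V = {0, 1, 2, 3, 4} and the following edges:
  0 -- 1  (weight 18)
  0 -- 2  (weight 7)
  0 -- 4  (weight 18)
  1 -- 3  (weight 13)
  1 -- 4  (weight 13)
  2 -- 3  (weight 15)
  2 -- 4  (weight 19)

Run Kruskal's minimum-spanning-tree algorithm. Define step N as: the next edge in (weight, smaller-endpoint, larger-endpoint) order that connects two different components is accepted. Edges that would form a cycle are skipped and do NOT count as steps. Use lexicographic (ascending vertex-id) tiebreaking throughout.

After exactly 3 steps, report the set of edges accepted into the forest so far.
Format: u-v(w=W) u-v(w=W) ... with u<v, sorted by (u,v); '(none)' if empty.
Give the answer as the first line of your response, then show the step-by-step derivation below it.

0-2(w=7) 1-3(w=13) 1-4(w=13)

step 1: add edge 0-2 (w=7); MST = {0-2(w=7)}
step 2: add edge 1-3 (w=13); MST = {0-2(w=7) 1-3(w=13)}
step 3: add edge 1-4 (w=13); MST = {0-2(w=7) 1-3(w=13) 1-4(w=13)}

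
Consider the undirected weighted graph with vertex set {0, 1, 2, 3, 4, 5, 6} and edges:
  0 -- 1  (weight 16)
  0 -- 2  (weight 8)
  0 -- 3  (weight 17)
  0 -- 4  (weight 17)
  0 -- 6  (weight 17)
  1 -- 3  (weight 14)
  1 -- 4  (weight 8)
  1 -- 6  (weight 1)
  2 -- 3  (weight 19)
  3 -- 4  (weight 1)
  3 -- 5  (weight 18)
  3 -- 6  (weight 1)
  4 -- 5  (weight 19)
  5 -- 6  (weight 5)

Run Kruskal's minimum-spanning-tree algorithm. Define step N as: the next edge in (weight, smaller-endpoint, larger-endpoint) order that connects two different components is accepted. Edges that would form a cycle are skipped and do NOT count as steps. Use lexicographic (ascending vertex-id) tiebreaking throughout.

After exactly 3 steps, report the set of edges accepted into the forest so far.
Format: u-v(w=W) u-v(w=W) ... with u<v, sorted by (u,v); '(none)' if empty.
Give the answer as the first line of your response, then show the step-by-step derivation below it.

1-6(w=1) 3-4(w=1) 3-6(w=1)

step 1: add edge 1-6 (w=1); MST = {1-6(w=1)}
step 2: add edge 3-4 (w=1); MST = {1-6(w=1) 3-4(w=1)}
step 3: add edge 3-6 (w=1); MST = {1-6(w=1) 3-4(w=1) 3-6(w=1)}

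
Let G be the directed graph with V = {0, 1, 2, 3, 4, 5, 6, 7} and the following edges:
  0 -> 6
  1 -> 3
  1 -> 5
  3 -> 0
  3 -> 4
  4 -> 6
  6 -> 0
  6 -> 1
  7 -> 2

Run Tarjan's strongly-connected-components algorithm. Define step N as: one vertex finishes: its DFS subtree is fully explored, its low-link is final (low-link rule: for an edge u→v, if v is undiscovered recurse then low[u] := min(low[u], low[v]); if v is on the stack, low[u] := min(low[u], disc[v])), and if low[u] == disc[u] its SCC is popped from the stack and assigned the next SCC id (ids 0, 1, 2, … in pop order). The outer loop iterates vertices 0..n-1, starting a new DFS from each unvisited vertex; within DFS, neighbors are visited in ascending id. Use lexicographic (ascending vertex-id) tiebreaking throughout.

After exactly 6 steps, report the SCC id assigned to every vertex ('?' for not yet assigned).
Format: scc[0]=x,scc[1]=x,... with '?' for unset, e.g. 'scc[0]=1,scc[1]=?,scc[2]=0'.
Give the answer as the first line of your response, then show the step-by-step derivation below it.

scc[0]=1,scc[1]=1,scc[2]=?,scc[3]=1,scc[4]=1,scc[5]=0,scc[6]=1,scc[7]=?

step 1: low=(low[0]=0,low[1]=2,low[2]=?,low[3]=0,low[4]=1,low[5]=?,low[6]=0,low[7]=?); scc=(scc[0]=?,scc[1]=?,scc[2]=?,scc[3]=?,scc[4]=?,scc[5]=?,scc[6]=?,scc[7]=?)
step 2: low=(low[0]=0,low[1]=2,low[2]=?,low[3]=0,low[4]=1,low[5]=?,low[6]=0,low[7]=?); scc=(scc[0]=?,scc[1]=?,scc[2]=?,scc[3]=?,scc[4]=?,scc[5]=?,scc[6]=?,scc[7]=?)
step 3: low=(low[0]=0,low[1]=0,low[2]=?,low[3]=0,low[4]=1,low[5]=5,low[6]=0,low[7]=?); scc=(scc[0]=?,scc[1]=?,scc[2]=?,scc[3]=?,scc[4]=?,scc[5]=0,scc[6]=?,scc[7]=?)
step 4: low=(low[0]=0,low[1]=0,low[2]=?,low[3]=0,low[4]=1,low[5]=5,low[6]=0,low[7]=?); scc=(scc[0]=?,scc[1]=?,scc[2]=?,scc[3]=?,scc[4]=?,scc[5]=0,scc[6]=?,scc[7]=?)
step 5: low=(low[0]=0,low[1]=0,low[2]=?,low[3]=0,low[4]=1,low[5]=5,low[6]=0,low[7]=?); scc=(scc[0]=?,scc[1]=?,scc[2]=?,scc[3]=?,scc[4]=?,scc[5]=0,scc[6]=?,scc[7]=?)
step 6: low=(low[0]=0,low[1]=0,low[2]=?,low[3]=0,low[4]=1,low[5]=5,low[6]=0,low[7]=?); scc=(scc[0]=1,scc[1]=1,scc[2]=?,scc[3]=1,scc[4]=1,scc[5]=0,scc[6]=1,scc[7]=?)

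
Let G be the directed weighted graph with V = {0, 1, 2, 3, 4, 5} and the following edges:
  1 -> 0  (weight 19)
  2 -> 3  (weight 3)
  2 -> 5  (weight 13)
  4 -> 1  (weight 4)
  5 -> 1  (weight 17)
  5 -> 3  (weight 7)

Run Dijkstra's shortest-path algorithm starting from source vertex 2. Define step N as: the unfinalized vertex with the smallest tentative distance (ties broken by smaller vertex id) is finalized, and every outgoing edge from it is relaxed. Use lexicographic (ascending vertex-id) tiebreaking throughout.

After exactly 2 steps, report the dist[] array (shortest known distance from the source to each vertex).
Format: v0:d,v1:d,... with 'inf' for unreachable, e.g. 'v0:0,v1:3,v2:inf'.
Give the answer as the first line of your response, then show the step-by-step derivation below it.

v0:inf,v1:inf,v2:0,v3:3,v4:inf,v5:13

step 1: dist = v0:inf,v1:inf,v2:0,v3:3,v4:inf,v5:13
step 2: dist = v0:inf,v1:inf,v2:0,v3:3,v4:inf,v5:13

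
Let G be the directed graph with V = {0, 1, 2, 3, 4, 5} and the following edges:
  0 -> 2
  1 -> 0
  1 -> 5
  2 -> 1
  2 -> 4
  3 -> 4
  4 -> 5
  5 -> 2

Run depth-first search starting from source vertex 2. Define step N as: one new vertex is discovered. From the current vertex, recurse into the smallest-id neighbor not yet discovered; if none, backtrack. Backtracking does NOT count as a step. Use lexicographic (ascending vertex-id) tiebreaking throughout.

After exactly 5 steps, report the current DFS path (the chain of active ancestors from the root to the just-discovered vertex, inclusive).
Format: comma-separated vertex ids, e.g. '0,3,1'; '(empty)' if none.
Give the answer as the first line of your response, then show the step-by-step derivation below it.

2,4

step 1: discover 2; path=2; order=2
step 2: discover 1; path=2>1; order=2,1
step 3: discover 0; path=2>1>0; order=2,1,0
step 4: discover 5; path=2>1>5; order=2,1,0,5
step 5: discover 4; path=2>4; order=2,1,0,5,4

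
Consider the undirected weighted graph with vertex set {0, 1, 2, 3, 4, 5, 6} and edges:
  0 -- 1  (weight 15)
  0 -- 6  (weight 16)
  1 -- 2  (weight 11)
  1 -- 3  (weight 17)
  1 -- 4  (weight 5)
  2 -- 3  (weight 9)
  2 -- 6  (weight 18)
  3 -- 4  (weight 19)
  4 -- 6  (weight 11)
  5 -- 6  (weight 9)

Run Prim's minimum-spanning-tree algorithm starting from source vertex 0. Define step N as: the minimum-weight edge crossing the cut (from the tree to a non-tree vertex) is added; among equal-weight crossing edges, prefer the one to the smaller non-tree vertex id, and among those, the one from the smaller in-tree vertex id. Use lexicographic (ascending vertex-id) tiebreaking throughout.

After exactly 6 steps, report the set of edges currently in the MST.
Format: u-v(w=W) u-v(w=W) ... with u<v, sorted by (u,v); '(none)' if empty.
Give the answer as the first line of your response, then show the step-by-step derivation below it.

0-1(w=15) 1-2(w=11) 1-4(w=5) 2-3(w=9) 4-6(w=11) 5-6(w=9)

step 1: add edge 0-1 (w=15); MST = {0-1(w=15)}
step 2: add edge 1-4 (w=5); MST = {0-1(w=15) 1-4(w=5)}
step 3: add edge 1-2 (w=11); MST = {0-1(w=15) 1-2(w=11) 1-4(w=5)}
step 4: add edge 2-3 (w=9); MST = {0-1(w=15) 1-2(w=11) 1-4(w=5) 2-3(w=9)}
step 5: add edge 4-6 (w=11); MST = {0-1(w=15) 1-2(w=11) 1-4(w=5) 2-3(w=9) 4-6(w=11)}
step 6: add edge 5-6 (w=9); MST = {0-1(w=15) 1-2(w=11) 1-4(w=5) 2-3(w=9) 4-6(w=11) 5-6(w=9)}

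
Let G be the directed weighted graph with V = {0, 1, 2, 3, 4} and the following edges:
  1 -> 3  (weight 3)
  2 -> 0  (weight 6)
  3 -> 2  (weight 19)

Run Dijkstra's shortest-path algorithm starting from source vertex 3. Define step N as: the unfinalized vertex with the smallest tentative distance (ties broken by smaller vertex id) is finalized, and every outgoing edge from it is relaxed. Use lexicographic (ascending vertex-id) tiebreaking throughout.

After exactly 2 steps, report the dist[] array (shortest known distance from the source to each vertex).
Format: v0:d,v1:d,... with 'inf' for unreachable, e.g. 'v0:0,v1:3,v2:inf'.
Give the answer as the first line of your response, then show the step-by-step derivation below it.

v0:25,v1:inf,v2:19,v3:0,v4:inf

step 1: dist = v0:inf,v1:inf,v2:19,v3:0,v4:inf
step 2: dist = v0:25,v1:inf,v2:19,v3:0,v4:inf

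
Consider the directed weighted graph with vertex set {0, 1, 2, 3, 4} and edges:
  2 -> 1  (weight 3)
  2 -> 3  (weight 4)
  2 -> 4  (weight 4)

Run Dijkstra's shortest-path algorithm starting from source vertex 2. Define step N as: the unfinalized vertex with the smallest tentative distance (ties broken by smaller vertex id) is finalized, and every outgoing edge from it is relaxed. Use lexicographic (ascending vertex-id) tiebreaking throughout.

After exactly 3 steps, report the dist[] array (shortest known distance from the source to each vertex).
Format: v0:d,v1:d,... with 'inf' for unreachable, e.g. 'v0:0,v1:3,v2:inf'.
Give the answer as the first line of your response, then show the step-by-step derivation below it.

v0:inf,v1:3,v2:0,v3:4,v4:4

step 1: dist = v0:inf,v1:3,v2:0,v3:4,v4:4
step 2: dist = v0:inf,v1:3,v2:0,v3:4,v4:4
step 3: dist = v0:inf,v1:3,v2:0,v3:4,v4:4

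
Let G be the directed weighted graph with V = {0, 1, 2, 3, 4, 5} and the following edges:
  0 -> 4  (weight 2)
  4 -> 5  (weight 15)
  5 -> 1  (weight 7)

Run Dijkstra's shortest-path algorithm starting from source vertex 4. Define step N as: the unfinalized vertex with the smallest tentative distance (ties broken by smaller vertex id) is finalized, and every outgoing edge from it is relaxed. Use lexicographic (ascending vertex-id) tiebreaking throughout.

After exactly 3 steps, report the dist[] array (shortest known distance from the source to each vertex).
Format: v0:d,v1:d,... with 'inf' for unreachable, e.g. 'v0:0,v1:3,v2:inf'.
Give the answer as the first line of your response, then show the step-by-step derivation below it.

v0:inf,v1:22,v2:inf,v3:inf,v4:0,v5:15

step 1: dist = v0:inf,v1:inf,v2:inf,v3:inf,v4:0,v5:15
step 2: dist = v0:inf,v1:22,v2:inf,v3:inf,v4:0,v5:15
step 3: dist = v0:inf,v1:22,v2:inf,v3:inf,v4:0,v5:15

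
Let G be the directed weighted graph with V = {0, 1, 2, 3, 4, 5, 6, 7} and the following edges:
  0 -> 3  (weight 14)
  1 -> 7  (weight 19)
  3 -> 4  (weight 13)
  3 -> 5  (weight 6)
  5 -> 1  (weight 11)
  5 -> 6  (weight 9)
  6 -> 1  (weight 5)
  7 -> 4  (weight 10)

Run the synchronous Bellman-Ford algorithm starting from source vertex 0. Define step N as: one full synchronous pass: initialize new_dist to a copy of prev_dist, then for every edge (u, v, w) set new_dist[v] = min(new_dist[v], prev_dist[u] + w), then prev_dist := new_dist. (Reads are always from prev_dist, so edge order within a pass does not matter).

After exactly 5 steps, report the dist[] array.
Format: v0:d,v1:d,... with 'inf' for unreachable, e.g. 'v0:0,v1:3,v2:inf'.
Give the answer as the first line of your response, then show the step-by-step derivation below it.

v0:0,v1:31,v2:inf,v3:14,v4:27,v5:20,v6:29,v7:50

step 1: dist = v0:0,v1:inf,v2:inf,v3:14,v4:inf,v5:inf,v6:inf,v7:inf
step 2: dist = v0:0,v1:inf,v2:inf,v3:14,v4:27,v5:20,v6:inf,v7:inf
step 3: dist = v0:0,v1:31,v2:inf,v3:14,v4:27,v5:20,v6:29,v7:inf
step 4: dist = v0:0,v1:31,v2:inf,v3:14,v4:27,v5:20,v6:29,v7:50
step 5: dist = v0:0,v1:31,v2:inf,v3:14,v4:27,v5:20,v6:29,v7:50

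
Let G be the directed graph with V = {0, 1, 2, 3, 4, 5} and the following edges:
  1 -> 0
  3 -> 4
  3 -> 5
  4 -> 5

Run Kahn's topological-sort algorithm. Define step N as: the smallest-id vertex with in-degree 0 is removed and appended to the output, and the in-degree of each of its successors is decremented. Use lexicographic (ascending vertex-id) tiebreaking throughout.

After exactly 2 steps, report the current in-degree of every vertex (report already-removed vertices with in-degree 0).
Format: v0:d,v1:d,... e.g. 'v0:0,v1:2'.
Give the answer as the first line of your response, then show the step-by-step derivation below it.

v0:0,v1:0,v2:0,v3:0,v4:1,v5:2

step 1: output 1; order=[1]; indeg=(0,0,0,0,1,2)
step 2: output 0; order=[1,0]; indeg=(0,0,0,0,1,2)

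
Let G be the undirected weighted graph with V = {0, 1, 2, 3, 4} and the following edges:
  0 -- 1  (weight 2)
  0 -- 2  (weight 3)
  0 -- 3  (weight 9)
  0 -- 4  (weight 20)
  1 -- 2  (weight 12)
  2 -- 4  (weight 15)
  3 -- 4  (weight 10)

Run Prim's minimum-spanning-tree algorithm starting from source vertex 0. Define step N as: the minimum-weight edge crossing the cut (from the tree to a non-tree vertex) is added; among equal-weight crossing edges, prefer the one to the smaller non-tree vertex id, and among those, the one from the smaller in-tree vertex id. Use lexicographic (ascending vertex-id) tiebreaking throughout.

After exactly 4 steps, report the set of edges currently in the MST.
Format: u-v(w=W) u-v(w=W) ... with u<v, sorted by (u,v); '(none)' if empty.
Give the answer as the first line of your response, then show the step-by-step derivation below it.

0-1(w=2) 0-2(w=3) 0-3(w=9) 3-4(w=10)

step 1: add edge 0-1 (w=2); MST = {0-1(w=2)}
step 2: add edge 0-2 (w=3); MST = {0-1(w=2) 0-2(w=3)}
step 3: add edge 0-3 (w=9); MST = {0-1(w=2) 0-2(w=3) 0-3(w=9)}
step 4: add edge 3-4 (w=10); MST = {0-1(w=2) 0-2(w=3) 0-3(w=9) 3-4(w=10)}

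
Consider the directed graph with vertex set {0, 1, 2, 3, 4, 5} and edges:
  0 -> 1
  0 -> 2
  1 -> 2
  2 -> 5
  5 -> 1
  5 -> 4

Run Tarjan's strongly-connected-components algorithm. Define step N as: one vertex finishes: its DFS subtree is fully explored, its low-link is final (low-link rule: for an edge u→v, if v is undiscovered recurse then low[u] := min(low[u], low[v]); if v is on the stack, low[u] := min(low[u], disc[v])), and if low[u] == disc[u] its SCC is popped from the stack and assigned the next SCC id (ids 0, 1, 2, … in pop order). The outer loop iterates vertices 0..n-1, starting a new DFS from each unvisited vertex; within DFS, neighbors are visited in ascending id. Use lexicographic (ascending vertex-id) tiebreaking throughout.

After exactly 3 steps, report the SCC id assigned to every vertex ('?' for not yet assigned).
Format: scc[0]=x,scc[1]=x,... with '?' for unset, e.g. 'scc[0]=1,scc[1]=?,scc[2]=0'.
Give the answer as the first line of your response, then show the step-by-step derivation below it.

scc[0]=?,scc[1]=?,scc[2]=?,scc[3]=?,scc[4]=0,scc[5]=?

step 1: low=(low[0]=0,low[1]=1,low[2]=2,low[3]=?,low[4]=4,low[5]=1); scc=(scc[0]=?,scc[1]=?,scc[2]=?,scc[3]=?,scc[4]=0,scc[5]=?)
step 2: low=(low[0]=0,low[1]=1,low[2]=2,low[3]=?,low[4]=4,low[5]=1); scc=(scc[0]=?,scc[1]=?,scc[2]=?,scc[3]=?,scc[4]=0,scc[5]=?)
step 3: low=(low[0]=0,low[1]=1,low[2]=1,low[3]=?,low[4]=4,low[5]=1); scc=(scc[0]=?,scc[1]=?,scc[2]=?,scc[3]=?,scc[4]=0,scc[5]=?)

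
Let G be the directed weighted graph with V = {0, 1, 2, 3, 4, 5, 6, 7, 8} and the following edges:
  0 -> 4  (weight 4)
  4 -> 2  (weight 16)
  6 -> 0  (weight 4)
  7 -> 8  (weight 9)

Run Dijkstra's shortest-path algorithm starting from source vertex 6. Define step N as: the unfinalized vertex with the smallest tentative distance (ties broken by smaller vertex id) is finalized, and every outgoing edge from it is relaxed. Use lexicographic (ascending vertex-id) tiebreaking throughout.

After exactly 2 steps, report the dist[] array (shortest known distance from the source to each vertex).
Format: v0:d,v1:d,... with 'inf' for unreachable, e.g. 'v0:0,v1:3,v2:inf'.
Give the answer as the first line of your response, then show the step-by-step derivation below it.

v0:4,v1:inf,v2:inf,v3:inf,v4:8,v5:inf,v6:0,v7:inf,v8:inf

step 1: dist = v0:4,v1:inf,v2:inf,v3:inf,v4:inf,v5:inf,v6:0,v7:inf,v8:inf
step 2: dist = v0:4,v1:inf,v2:inf,v3:inf,v4:8,v5:inf,v6:0,v7:inf,v8:inf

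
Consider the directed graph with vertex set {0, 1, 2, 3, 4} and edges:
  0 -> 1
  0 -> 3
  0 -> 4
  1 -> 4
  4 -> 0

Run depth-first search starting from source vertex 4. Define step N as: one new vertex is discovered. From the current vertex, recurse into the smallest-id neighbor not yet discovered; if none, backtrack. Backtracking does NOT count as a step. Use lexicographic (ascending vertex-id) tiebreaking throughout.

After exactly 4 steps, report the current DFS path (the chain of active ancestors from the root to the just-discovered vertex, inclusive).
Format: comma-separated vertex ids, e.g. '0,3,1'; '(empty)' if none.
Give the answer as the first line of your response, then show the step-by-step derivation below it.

4,0,3

step 1: discover 4; path=4; order=4
step 2: discover 0; path=4>0; order=4,0
step 3: discover 1; path=4>0>1; order=4,0,1
step 4: discover 3; path=4>0>3; order=4,0,1,3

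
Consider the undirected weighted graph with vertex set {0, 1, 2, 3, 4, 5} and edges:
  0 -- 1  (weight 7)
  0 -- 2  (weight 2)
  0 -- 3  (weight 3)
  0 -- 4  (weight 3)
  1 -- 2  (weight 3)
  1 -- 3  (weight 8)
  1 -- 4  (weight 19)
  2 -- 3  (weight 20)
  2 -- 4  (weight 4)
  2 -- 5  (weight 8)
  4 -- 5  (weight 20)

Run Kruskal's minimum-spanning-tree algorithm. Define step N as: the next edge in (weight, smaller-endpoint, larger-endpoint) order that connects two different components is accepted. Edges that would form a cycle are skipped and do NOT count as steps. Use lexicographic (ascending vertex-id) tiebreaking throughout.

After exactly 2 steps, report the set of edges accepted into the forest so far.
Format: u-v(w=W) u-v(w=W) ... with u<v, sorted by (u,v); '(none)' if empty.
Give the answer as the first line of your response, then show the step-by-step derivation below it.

0-2(w=2) 0-3(w=3)

step 1: add edge 0-2 (w=2); MST = {0-2(w=2)}
step 2: add edge 0-3 (w=3); MST = {0-2(w=2) 0-3(w=3)}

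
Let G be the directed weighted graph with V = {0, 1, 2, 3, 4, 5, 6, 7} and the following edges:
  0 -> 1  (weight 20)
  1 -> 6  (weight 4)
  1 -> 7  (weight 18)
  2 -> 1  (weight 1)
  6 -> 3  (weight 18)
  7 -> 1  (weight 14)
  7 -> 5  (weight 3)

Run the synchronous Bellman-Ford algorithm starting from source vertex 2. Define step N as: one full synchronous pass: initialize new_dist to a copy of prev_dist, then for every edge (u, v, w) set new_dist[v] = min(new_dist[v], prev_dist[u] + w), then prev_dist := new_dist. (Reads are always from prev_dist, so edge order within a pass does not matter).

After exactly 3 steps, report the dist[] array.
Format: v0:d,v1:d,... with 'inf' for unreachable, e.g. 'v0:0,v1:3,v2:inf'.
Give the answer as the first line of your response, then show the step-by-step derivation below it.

v0:inf,v1:1,v2:0,v3:23,v4:inf,v5:22,v6:5,v7:19

step 1: dist = v0:inf,v1:1,v2:0,v3:inf,v4:inf,v5:inf,v6:inf,v7:inf
step 2: dist = v0:inf,v1:1,v2:0,v3:inf,v4:inf,v5:inf,v6:5,v7:19
step 3: dist = v0:inf,v1:1,v2:0,v3:23,v4:inf,v5:22,v6:5,v7:19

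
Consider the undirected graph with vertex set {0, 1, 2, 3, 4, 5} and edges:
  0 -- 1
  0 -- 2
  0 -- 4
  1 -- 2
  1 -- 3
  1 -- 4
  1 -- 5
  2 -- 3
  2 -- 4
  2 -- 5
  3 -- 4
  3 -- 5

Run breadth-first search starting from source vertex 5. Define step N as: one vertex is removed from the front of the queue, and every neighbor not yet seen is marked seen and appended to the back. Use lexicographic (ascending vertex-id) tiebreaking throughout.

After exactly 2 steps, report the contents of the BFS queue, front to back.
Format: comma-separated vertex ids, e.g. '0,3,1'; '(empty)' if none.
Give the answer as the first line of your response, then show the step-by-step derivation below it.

2,3,0,4

step 1: dequeue 5; queue=[1,2,3]; order=5
step 2: dequeue 1; queue=[2,3,0,4]; order=5,1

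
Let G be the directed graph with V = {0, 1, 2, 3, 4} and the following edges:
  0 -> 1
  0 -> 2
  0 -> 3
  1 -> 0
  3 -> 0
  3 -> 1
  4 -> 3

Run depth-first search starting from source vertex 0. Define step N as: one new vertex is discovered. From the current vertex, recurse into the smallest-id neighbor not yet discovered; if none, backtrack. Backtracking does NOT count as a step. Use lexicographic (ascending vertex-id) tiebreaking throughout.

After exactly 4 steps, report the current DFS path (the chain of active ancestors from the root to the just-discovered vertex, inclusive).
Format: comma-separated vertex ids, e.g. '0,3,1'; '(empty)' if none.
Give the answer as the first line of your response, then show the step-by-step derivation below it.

0,3

step 1: discover 0; path=0; order=0
step 2: discover 1; path=0>1; order=0,1
step 3: discover 2; path=0>2; order=0,1,2
step 4: discover 3; path=0>3; order=0,1,2,3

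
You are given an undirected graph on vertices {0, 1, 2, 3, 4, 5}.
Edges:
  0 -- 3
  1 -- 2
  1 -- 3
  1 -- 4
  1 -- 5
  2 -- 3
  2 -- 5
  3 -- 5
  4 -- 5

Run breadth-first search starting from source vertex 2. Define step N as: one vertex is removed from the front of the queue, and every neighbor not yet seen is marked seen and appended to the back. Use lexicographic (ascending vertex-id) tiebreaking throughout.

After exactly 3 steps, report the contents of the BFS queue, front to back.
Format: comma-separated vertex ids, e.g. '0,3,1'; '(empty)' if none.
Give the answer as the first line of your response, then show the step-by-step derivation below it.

5,4,0

step 1: dequeue 2; queue=[1,3,5]; order=2
step 2: dequeue 1; queue=[3,5,4]; order=2,1
step 3: dequeue 3; queue=[5,4,0]; order=2,1,3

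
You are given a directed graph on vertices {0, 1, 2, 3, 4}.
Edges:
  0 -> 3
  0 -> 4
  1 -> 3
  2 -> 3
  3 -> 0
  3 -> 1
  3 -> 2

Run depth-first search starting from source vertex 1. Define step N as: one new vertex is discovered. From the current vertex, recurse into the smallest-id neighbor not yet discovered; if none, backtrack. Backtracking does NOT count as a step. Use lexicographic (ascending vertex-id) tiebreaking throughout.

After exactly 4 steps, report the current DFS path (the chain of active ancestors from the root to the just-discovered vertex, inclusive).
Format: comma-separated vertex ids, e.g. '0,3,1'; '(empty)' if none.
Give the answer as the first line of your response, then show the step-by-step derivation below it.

1,3,0,4

step 1: discover 1; path=1; order=1
step 2: discover 3; path=1>3; order=1,3
step 3: discover 0; path=1>3>0; order=1,3,0
step 4: discover 4; path=1>3>0>4; order=1,3,0,4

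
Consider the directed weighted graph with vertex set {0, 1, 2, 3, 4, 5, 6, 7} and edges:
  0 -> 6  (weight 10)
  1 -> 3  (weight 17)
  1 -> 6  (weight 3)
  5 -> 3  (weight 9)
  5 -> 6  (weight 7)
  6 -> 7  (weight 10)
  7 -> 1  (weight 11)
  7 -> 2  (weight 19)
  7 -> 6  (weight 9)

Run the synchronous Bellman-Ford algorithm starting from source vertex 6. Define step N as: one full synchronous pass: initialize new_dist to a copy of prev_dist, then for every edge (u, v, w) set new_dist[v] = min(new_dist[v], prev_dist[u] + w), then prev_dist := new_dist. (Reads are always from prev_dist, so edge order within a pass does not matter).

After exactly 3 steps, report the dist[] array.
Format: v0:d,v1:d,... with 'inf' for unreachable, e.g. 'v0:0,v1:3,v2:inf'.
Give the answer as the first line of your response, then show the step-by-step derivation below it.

v0:inf,v1:21,v2:29,v3:38,v4:inf,v5:inf,v6:0,v7:10

step 1: dist = v0:inf,v1:inf,v2:inf,v3:inf,v4:inf,v5:inf,v6:0,v7:10
step 2: dist = v0:inf,v1:21,v2:29,v3:inf,v4:inf,v5:inf,v6:0,v7:10
step 3: dist = v0:inf,v1:21,v2:29,v3:38,v4:inf,v5:inf,v6:0,v7:10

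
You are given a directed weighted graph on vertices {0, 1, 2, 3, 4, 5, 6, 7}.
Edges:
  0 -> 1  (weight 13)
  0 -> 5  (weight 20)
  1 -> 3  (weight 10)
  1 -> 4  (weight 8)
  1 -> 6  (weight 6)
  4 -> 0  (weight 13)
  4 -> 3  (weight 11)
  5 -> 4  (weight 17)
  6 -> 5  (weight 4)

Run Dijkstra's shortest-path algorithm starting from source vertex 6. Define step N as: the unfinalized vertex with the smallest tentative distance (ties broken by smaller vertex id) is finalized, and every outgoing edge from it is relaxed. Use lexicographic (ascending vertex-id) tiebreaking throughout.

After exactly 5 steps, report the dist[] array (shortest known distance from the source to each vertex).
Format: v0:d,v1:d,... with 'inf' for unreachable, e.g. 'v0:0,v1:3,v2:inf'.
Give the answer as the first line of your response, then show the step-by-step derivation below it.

v0:34,v1:47,v2:inf,v3:32,v4:21,v5:4,v6:0,v7:inf

step 1: dist = v0:inf,v1:inf,v2:inf,v3:inf,v4:inf,v5:4,v6:0,v7:inf
step 2: dist = v0:inf,v1:inf,v2:inf,v3:inf,v4:21,v5:4,v6:0,v7:inf
step 3: dist = v0:34,v1:inf,v2:inf,v3:32,v4:21,v5:4,v6:0,v7:inf
step 4: dist = v0:34,v1:inf,v2:inf,v3:32,v4:21,v5:4,v6:0,v7:inf
step 5: dist = v0:34,v1:47,v2:inf,v3:32,v4:21,v5:4,v6:0,v7:inf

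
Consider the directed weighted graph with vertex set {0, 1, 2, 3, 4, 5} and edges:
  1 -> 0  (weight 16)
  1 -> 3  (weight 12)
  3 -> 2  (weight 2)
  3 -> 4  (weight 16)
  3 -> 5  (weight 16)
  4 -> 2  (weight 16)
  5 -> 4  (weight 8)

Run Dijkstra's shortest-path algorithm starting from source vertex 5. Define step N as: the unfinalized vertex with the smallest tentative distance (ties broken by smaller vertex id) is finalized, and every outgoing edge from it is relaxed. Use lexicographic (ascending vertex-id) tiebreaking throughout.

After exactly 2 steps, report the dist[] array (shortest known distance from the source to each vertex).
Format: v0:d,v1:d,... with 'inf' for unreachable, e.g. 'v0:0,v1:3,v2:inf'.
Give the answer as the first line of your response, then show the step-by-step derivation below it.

v0:inf,v1:inf,v2:24,v3:inf,v4:8,v5:0

step 1: dist = v0:inf,v1:inf,v2:inf,v3:inf,v4:8,v5:0
step 2: dist = v0:inf,v1:inf,v2:24,v3:inf,v4:8,v5:0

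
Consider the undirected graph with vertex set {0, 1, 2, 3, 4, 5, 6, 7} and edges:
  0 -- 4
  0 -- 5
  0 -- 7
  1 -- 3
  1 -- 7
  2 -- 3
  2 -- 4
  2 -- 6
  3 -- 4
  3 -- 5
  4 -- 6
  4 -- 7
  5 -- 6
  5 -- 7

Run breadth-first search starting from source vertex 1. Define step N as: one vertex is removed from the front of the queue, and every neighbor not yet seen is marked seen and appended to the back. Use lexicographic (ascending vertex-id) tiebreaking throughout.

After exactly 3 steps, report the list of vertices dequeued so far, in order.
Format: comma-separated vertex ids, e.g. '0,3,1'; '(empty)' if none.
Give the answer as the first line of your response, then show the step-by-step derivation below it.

1,3,7

step 1: dequeue 1; queue=[3,7]; order=1
step 2: dequeue 3; queue=[7,2,4,5]; order=1,3
step 3: dequeue 7; queue=[2,4,5,0]; order=1,3,7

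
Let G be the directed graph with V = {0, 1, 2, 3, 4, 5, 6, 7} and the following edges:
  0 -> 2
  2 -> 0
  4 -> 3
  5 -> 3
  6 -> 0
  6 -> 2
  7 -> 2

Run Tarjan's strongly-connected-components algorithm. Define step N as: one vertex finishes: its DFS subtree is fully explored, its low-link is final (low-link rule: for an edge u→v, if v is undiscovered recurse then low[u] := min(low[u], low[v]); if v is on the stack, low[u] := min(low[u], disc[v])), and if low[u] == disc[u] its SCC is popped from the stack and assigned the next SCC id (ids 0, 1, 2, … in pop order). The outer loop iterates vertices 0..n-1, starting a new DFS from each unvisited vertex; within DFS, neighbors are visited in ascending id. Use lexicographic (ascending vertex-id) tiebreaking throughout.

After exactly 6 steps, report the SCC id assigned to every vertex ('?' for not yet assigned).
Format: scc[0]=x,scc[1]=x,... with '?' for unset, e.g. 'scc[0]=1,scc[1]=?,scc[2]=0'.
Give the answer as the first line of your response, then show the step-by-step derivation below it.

scc[0]=0,scc[1]=1,scc[2]=0,scc[3]=2,scc[4]=3,scc[5]=4,scc[6]=?,scc[7]=?

step 1: low=(low[0]=0,low[1]=?,low[2]=0,low[3]=?,low[4]=?,low[5]=?,low[6]=?,low[7]=?); scc=(scc[0]=?,scc[1]=?,scc[2]=?,scc[3]=?,scc[4]=?,scc[5]=?,scc[6]=?,scc[7]=?)
step 2: low=(low[0]=0,low[1]=?,low[2]=0,low[3]=?,low[4]=?,low[5]=?,low[6]=?,low[7]=?); scc=(scc[0]=0,scc[1]=?,scc[2]=0,scc[3]=?,scc[4]=?,scc[5]=?,scc[6]=?,scc[7]=?)
step 3: low=(low[0]=0,low[1]=2,low[2]=0,low[3]=?,low[4]=?,low[5]=?,low[6]=?,low[7]=?); scc=(scc[0]=0,scc[1]=1,scc[2]=0,scc[3]=?,scc[4]=?,scc[5]=?,scc[6]=?,scc[7]=?)
step 4: low=(low[0]=0,low[1]=2,low[2]=0,low[3]=3,low[4]=?,low[5]=?,low[6]=?,low[7]=?); scc=(scc[0]=0,scc[1]=1,scc[2]=0,scc[3]=2,scc[4]=?,scc[5]=?,scc[6]=?,scc[7]=?)
step 5: low=(low[0]=0,low[1]=2,low[2]=0,low[3]=3,low[4]=4,low[5]=?,low[6]=?,low[7]=?); scc=(scc[0]=0,scc[1]=1,scc[2]=0,scc[3]=2,scc[4]=3,scc[5]=?,scc[6]=?,scc[7]=?)
step 6: low=(low[0]=0,low[1]=2,low[2]=0,low[3]=3,low[4]=4,low[5]=5,low[6]=?,low[7]=?); scc=(scc[0]=0,scc[1]=1,scc[2]=0,scc[3]=2,scc[4]=3,scc[5]=4,scc[6]=?,scc[7]=?)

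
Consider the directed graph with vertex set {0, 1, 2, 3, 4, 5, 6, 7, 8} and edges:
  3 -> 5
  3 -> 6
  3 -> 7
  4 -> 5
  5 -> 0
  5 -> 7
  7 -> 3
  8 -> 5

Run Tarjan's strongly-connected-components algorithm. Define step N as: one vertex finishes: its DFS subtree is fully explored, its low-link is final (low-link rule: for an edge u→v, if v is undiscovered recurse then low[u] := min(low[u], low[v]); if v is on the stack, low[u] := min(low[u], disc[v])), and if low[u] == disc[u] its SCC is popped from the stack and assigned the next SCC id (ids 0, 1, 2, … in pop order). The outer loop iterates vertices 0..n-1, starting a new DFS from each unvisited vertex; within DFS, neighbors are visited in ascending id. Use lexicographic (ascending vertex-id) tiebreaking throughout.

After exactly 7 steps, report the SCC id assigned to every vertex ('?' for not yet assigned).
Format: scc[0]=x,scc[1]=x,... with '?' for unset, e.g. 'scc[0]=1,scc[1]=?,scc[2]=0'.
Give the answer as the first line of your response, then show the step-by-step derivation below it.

scc[0]=0,scc[1]=1,scc[2]=2,scc[3]=4,scc[4]=?,scc[5]=4,scc[6]=3,scc[7]=4,scc[8]=?

step 1: low=(low[0]=0,low[1]=?,low[2]=?,low[3]=?,low[4]=?,low[5]=?,low[6]=?,low[7]=?,low[8]=?); scc=(scc[0]=0,scc[1]=?,scc[2]=?,scc[3]=?,scc[4]=?,scc[5]=?,scc[6]=?,scc[7]=?,scc[8]=?)
step 2: low=(low[0]=0,low[1]=1,low[2]=?,low[3]=?,low[4]=?,low[5]=?,low[6]=?,low[7]=?,low[8]=?); scc=(scc[0]=0,scc[1]=1,scc[2]=?,scc[3]=?,scc[4]=?,scc[5]=?,scc[6]=?,scc[7]=?,scc[8]=?)
step 3: low=(low[0]=0,low[1]=1,low[2]=2,low[3]=?,low[4]=?,low[5]=?,low[6]=?,low[7]=?,low[8]=?); scc=(scc[0]=0,scc[1]=1,scc[2]=2,scc[3]=?,scc[4]=?,scc[5]=?,scc[6]=?,scc[7]=?,scc[8]=?)
step 4: low=(low[0]=0,low[1]=1,low[2]=2,low[3]=3,low[4]=?,low[5]=4,low[6]=?,low[7]=3,low[8]=?); scc=(scc[0]=0,scc[1]=1,scc[2]=2,scc[3]=?,scc[4]=?,scc[5]=?,scc[6]=?,scc[7]=?,scc[8]=?)
step 5: low=(low[0]=0,low[1]=1,low[2]=2,low[3]=3,low[4]=?,low[5]=3,low[6]=?,low[7]=3,low[8]=?); scc=(scc[0]=0,scc[1]=1,scc[2]=2,scc[3]=?,scc[4]=?,scc[5]=?,scc[6]=?,scc[7]=?,scc[8]=?)
step 6: low=(low[0]=0,low[1]=1,low[2]=2,low[3]=3,low[4]=?,low[5]=3,low[6]=6,low[7]=3,low[8]=?); scc=(scc[0]=0,scc[1]=1,scc[2]=2,scc[3]=?,scc[4]=?,scc[5]=?,scc[6]=3,scc[7]=?,scc[8]=?)
step 7: low=(low[0]=0,low[1]=1,low[2]=2,low[3]=3,low[4]=?,low[5]=3,low[6]=6,low[7]=3,low[8]=?); scc=(scc[0]=0,scc[1]=1,scc[2]=2,scc[3]=4,scc[4]=?,scc[5]=4,scc[6]=3,scc[7]=4,scc[8]=?)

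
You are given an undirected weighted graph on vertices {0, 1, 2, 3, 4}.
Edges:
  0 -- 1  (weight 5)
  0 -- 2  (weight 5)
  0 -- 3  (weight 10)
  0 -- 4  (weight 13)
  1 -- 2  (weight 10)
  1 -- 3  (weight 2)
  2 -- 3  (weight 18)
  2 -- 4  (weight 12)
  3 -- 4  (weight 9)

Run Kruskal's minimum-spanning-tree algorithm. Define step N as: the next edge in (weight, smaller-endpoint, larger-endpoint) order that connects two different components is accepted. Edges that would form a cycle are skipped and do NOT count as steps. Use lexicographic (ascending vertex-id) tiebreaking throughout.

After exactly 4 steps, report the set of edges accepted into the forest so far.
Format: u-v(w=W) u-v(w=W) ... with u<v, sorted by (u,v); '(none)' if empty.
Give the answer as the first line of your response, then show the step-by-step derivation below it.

0-1(w=5) 0-2(w=5) 1-3(w=2) 3-4(w=9)

step 1: add edge 1-3 (w=2); MST = {1-3(w=2)}
step 2: add edge 0-1 (w=5); MST = {0-1(w=5) 1-3(w=2)}
step 3: add edge 0-2 (w=5); MST = {0-1(w=5) 0-2(w=5) 1-3(w=2)}
step 4: add edge 3-4 (w=9); MST = {0-1(w=5) 0-2(w=5) 1-3(w=2) 3-4(w=9)}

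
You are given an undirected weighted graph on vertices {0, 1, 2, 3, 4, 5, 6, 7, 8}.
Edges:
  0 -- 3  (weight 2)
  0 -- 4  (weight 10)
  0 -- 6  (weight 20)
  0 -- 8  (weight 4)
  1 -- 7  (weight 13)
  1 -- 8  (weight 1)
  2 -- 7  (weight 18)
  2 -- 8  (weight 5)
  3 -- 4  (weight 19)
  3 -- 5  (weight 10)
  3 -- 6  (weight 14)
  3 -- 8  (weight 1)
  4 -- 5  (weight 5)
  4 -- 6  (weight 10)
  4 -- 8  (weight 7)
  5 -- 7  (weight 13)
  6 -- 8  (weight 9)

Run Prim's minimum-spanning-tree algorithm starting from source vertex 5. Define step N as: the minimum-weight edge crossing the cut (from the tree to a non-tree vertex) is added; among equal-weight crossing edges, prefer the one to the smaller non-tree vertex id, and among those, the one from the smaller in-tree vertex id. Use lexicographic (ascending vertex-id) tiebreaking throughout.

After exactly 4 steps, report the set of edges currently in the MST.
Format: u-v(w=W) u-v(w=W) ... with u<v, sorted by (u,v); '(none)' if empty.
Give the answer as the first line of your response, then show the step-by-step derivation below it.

1-8(w=1) 3-8(w=1) 4-5(w=5) 4-8(w=7)

step 1: add edge 4-5 (w=5); MST = {4-5(w=5)}
step 2: add edge 4-8 (w=7); MST = {4-5(w=5) 4-8(w=7)}
step 3: add edge 1-8 (w=1); MST = {1-8(w=1) 4-5(w=5) 4-8(w=7)}
step 4: add edge 3-8 (w=1); MST = {1-8(w=1) 3-8(w=1) 4-5(w=5) 4-8(w=7)}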